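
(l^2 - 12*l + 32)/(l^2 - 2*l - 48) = (l - 4)/(l + 6)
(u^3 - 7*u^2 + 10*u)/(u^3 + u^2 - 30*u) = (u - 2)/(u + 6)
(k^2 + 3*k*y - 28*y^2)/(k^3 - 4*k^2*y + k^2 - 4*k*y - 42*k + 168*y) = (k + 7*y)/(k^2 + k - 42)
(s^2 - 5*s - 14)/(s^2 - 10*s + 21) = (s + 2)/(s - 3)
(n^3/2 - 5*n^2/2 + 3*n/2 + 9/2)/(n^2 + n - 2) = (n^3 - 5*n^2 + 3*n + 9)/(2*(n^2 + n - 2))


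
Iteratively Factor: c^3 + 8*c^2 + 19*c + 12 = (c + 4)*(c^2 + 4*c + 3) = (c + 3)*(c + 4)*(c + 1)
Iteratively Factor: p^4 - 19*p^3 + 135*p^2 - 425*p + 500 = (p - 4)*(p^3 - 15*p^2 + 75*p - 125) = (p - 5)*(p - 4)*(p^2 - 10*p + 25) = (p - 5)^2*(p - 4)*(p - 5)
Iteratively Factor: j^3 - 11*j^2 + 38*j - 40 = (j - 4)*(j^2 - 7*j + 10) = (j - 5)*(j - 4)*(j - 2)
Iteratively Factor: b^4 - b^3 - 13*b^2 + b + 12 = (b + 3)*(b^3 - 4*b^2 - b + 4) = (b - 1)*(b + 3)*(b^2 - 3*b - 4) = (b - 1)*(b + 1)*(b + 3)*(b - 4)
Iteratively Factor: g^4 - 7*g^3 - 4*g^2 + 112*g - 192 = (g - 4)*(g^3 - 3*g^2 - 16*g + 48) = (g - 4)*(g + 4)*(g^2 - 7*g + 12) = (g - 4)^2*(g + 4)*(g - 3)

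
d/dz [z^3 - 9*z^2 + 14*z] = 3*z^2 - 18*z + 14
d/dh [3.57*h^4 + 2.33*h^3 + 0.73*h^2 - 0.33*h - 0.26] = 14.28*h^3 + 6.99*h^2 + 1.46*h - 0.33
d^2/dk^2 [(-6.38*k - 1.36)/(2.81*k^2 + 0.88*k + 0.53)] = (-(5.62*k + 0.88)*(6.38*k + 1.36)*(11.24*k + 1.76) + (107.5668*k + 18.872)*(2.81*k^2 + 0.88*k + 0.53))/(2.81*k^2 + 0.88*k + 0.53)^3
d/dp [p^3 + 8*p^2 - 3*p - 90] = 3*p^2 + 16*p - 3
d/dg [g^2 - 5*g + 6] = 2*g - 5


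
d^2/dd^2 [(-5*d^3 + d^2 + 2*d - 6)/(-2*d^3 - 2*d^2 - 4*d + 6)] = 3*(-2*d^6 - 12*d^5 + 42*d^4 + 22*d^3 - 27*d^2 + 69*d + 7)/(d^9 + 3*d^8 + 9*d^7 + 4*d^6 - 33*d^4 - d^3 - 9*d^2 + 54*d - 27)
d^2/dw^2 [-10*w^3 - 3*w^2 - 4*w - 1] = -60*w - 6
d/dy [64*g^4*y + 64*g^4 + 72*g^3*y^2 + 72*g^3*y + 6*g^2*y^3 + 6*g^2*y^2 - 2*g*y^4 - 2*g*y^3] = 2*g*(32*g^3 + 72*g^2*y + 36*g^2 + 9*g*y^2 + 6*g*y - 4*y^3 - 3*y^2)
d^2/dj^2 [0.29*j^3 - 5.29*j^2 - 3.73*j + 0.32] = 1.74*j - 10.58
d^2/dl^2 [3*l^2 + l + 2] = 6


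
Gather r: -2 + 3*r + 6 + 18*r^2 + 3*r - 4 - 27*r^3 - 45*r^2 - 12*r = -27*r^3 - 27*r^2 - 6*r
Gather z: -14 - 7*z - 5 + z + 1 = -6*z - 18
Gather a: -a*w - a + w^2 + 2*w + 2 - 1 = a*(-w - 1) + w^2 + 2*w + 1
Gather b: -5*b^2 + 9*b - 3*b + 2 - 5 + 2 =-5*b^2 + 6*b - 1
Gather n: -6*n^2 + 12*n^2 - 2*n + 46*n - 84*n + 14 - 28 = 6*n^2 - 40*n - 14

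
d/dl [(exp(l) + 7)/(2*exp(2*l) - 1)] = (-4*(exp(l) + 7)*exp(l) + 2*exp(2*l) - 1)*exp(l)/(2*exp(2*l) - 1)^2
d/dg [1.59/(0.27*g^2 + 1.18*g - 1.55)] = (-0.8586*g - 1.8762)/(0.27*g^2 + 1.18*g - 1.55)^2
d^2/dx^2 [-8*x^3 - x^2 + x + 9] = -48*x - 2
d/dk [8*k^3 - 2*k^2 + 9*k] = 24*k^2 - 4*k + 9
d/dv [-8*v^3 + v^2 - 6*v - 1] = -24*v^2 + 2*v - 6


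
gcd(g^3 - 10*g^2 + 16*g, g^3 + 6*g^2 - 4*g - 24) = g - 2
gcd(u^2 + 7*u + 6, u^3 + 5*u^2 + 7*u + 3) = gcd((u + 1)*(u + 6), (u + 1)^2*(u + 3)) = u + 1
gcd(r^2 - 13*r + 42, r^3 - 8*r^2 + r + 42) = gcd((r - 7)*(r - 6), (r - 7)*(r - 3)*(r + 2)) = r - 7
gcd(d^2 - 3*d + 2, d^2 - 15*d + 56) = 1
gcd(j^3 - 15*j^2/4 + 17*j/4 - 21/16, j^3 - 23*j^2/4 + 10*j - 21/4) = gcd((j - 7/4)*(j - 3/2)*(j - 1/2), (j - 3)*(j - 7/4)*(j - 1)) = j - 7/4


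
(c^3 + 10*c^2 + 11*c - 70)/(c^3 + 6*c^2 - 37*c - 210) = (c - 2)/(c - 6)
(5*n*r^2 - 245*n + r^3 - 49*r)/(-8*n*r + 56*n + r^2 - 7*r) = (5*n*r + 35*n + r^2 + 7*r)/(-8*n + r)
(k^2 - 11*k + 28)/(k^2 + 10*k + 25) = (k^2 - 11*k + 28)/(k^2 + 10*k + 25)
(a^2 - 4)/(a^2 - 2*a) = (a + 2)/a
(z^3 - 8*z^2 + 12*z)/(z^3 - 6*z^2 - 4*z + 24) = z/(z + 2)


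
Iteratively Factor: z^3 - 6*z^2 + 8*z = (z - 4)*(z^2 - 2*z) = (z - 4)*(z - 2)*(z)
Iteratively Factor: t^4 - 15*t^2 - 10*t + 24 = (t - 4)*(t^3 + 4*t^2 + t - 6) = (t - 4)*(t - 1)*(t^2 + 5*t + 6) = (t - 4)*(t - 1)*(t + 2)*(t + 3)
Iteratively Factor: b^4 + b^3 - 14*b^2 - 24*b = (b + 2)*(b^3 - b^2 - 12*b) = (b - 4)*(b + 2)*(b^2 + 3*b) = b*(b - 4)*(b + 2)*(b + 3)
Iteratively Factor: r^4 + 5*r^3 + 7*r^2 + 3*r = (r)*(r^3 + 5*r^2 + 7*r + 3) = r*(r + 3)*(r^2 + 2*r + 1) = r*(r + 1)*(r + 3)*(r + 1)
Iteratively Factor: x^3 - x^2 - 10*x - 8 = (x + 1)*(x^2 - 2*x - 8) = (x + 1)*(x + 2)*(x - 4)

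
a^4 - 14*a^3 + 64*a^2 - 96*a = a*(a - 6)*(a - 4)^2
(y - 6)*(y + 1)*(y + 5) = y^3 - 31*y - 30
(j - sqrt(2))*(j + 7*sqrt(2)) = j^2 + 6*sqrt(2)*j - 14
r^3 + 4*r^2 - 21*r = r*(r - 3)*(r + 7)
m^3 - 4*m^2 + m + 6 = (m - 3)*(m - 2)*(m + 1)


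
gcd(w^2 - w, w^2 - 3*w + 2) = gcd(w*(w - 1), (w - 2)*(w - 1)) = w - 1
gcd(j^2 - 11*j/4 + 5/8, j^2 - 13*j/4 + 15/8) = j - 5/2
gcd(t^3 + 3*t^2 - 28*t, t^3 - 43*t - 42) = 1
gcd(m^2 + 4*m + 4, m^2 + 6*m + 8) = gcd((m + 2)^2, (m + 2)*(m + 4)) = m + 2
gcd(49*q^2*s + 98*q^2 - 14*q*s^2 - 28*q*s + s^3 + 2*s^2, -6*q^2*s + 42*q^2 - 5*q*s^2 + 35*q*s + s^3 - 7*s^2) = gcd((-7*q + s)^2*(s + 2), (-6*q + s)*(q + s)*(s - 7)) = 1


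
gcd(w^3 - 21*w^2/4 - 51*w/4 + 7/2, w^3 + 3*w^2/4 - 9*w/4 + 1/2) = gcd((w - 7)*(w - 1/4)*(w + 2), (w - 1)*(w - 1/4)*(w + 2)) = w^2 + 7*w/4 - 1/2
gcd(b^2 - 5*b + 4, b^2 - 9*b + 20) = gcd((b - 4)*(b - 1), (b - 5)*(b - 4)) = b - 4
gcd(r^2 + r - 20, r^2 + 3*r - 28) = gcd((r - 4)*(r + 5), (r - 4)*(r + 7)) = r - 4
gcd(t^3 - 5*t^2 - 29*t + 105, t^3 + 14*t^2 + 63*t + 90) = t + 5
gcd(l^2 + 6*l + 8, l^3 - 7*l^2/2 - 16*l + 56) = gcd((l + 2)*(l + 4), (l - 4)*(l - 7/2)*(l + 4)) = l + 4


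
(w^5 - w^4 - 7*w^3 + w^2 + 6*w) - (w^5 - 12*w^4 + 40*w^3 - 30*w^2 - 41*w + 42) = 11*w^4 - 47*w^3 + 31*w^2 + 47*w - 42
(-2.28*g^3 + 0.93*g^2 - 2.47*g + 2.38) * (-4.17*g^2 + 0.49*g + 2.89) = 9.5076*g^5 - 4.9953*g^4 + 4.1664*g^3 - 8.4472*g^2 - 5.9721*g + 6.8782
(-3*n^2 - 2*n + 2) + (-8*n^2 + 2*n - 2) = -11*n^2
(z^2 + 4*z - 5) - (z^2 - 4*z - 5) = 8*z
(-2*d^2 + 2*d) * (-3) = 6*d^2 - 6*d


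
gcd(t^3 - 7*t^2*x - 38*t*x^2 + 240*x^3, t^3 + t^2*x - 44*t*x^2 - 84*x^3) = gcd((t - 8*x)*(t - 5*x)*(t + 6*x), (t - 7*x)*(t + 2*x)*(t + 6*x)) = t + 6*x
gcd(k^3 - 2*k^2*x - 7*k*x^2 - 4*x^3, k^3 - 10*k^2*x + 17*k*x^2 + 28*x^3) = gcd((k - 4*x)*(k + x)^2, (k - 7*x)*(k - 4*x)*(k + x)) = -k^2 + 3*k*x + 4*x^2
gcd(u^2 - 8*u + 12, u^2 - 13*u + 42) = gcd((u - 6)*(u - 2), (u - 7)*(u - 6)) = u - 6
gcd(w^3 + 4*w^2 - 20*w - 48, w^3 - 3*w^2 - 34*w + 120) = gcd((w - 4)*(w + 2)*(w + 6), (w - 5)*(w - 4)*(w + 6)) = w^2 + 2*w - 24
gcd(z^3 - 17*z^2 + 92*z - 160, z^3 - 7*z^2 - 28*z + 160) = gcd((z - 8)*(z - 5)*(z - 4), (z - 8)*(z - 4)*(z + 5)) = z^2 - 12*z + 32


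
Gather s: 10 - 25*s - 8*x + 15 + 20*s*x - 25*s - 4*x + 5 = s*(20*x - 50) - 12*x + 30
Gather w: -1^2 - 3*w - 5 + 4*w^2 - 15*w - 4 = 4*w^2 - 18*w - 10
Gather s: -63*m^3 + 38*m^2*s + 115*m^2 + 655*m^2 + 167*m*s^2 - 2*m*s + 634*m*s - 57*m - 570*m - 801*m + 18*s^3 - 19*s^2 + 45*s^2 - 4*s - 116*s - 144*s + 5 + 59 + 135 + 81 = -63*m^3 + 770*m^2 - 1428*m + 18*s^3 + s^2*(167*m + 26) + s*(38*m^2 + 632*m - 264) + 280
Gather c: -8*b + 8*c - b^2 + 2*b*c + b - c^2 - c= -b^2 - 7*b - c^2 + c*(2*b + 7)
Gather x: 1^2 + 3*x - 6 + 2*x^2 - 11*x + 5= 2*x^2 - 8*x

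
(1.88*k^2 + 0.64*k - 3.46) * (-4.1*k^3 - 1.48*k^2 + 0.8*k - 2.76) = -7.708*k^5 - 5.4064*k^4 + 14.7428*k^3 + 0.444*k^2 - 4.5344*k + 9.5496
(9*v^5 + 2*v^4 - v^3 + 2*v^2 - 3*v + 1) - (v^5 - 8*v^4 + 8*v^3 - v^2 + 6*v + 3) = 8*v^5 + 10*v^4 - 9*v^3 + 3*v^2 - 9*v - 2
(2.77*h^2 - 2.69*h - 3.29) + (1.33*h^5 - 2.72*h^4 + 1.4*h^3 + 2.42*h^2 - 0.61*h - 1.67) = 1.33*h^5 - 2.72*h^4 + 1.4*h^3 + 5.19*h^2 - 3.3*h - 4.96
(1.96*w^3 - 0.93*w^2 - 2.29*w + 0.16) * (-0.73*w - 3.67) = -1.4308*w^4 - 6.5143*w^3 + 5.0848*w^2 + 8.2875*w - 0.5872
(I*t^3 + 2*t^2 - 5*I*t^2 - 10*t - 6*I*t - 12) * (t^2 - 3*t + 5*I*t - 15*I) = I*t^5 - 3*t^4 - 8*I*t^4 + 24*t^3 + 19*I*t^3 - 27*t^2 - 62*I*t^2 - 54*t + 90*I*t + 180*I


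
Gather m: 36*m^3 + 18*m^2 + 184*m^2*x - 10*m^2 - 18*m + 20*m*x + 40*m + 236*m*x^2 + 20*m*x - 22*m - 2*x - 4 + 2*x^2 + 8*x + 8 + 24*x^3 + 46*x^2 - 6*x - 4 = 36*m^3 + m^2*(184*x + 8) + m*(236*x^2 + 40*x) + 24*x^3 + 48*x^2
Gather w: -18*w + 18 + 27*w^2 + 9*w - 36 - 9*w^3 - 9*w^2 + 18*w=-9*w^3 + 18*w^2 + 9*w - 18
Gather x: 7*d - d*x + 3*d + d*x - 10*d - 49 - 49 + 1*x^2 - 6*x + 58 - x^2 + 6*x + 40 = 0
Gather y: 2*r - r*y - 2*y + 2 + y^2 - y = 2*r + y^2 + y*(-r - 3) + 2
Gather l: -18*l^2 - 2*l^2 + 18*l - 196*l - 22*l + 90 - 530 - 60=-20*l^2 - 200*l - 500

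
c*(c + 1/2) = c^2 + c/2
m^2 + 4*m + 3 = (m + 1)*(m + 3)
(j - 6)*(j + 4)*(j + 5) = j^3 + 3*j^2 - 34*j - 120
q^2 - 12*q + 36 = (q - 6)^2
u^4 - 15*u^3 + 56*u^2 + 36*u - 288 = (u - 8)*(u - 6)*(u - 3)*(u + 2)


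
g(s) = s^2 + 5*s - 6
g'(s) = 2*s + 5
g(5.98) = 59.66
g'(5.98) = 16.96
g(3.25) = 20.81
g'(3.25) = 11.50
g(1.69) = 5.31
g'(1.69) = 8.38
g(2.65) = 14.27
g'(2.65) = 10.30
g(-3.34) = -11.54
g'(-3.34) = -1.68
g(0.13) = -5.33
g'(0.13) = 5.26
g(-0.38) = -7.76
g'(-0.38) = 4.24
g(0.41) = -3.78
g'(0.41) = 5.82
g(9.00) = 120.00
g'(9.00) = 23.00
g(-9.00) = 30.00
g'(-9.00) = -13.00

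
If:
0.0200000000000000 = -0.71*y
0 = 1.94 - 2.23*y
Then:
No Solution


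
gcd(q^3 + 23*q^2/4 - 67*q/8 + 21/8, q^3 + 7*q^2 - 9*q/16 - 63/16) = q^2 + 25*q/4 - 21/4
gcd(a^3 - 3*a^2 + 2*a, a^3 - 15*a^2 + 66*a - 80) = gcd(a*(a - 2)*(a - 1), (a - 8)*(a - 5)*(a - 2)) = a - 2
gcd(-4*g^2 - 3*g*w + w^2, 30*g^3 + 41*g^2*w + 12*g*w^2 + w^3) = g + w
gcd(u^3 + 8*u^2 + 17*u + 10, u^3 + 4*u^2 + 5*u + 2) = u^2 + 3*u + 2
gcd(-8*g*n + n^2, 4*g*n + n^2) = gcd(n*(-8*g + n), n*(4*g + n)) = n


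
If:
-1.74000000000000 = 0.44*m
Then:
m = -3.95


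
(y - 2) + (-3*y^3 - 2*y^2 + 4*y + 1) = -3*y^3 - 2*y^2 + 5*y - 1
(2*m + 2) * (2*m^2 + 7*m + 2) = 4*m^3 + 18*m^2 + 18*m + 4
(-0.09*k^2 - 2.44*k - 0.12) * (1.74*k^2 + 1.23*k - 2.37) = -0.1566*k^4 - 4.3563*k^3 - 2.9967*k^2 + 5.6352*k + 0.2844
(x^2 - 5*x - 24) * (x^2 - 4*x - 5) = x^4 - 9*x^3 - 9*x^2 + 121*x + 120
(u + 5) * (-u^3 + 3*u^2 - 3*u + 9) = -u^4 - 2*u^3 + 12*u^2 - 6*u + 45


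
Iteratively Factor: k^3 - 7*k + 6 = (k - 2)*(k^2 + 2*k - 3) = (k - 2)*(k - 1)*(k + 3)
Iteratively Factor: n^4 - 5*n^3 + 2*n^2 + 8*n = (n + 1)*(n^3 - 6*n^2 + 8*n) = n*(n + 1)*(n^2 - 6*n + 8) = n*(n - 4)*(n + 1)*(n - 2)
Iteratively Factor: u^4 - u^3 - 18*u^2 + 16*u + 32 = (u + 1)*(u^3 - 2*u^2 - 16*u + 32) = (u - 4)*(u + 1)*(u^2 + 2*u - 8) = (u - 4)*(u + 1)*(u + 4)*(u - 2)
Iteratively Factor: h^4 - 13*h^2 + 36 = (h + 3)*(h^3 - 3*h^2 - 4*h + 12) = (h - 3)*(h + 3)*(h^2 - 4) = (h - 3)*(h + 2)*(h + 3)*(h - 2)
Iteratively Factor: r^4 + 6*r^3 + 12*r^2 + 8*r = (r + 2)*(r^3 + 4*r^2 + 4*r) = r*(r + 2)*(r^2 + 4*r + 4) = r*(r + 2)^2*(r + 2)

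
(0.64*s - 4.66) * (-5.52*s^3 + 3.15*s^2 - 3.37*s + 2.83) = -3.5328*s^4 + 27.7392*s^3 - 16.8358*s^2 + 17.5154*s - 13.1878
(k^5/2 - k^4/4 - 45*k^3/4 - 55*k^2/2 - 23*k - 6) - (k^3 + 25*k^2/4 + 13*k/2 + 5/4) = k^5/2 - k^4/4 - 49*k^3/4 - 135*k^2/4 - 59*k/2 - 29/4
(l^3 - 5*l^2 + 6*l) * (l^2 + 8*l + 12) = l^5 + 3*l^4 - 22*l^3 - 12*l^2 + 72*l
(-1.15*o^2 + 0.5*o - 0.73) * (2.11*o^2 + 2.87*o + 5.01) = -2.4265*o^4 - 2.2455*o^3 - 5.8668*o^2 + 0.4099*o - 3.6573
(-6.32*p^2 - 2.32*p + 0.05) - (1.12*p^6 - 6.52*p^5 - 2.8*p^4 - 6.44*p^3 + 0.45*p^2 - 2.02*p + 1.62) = -1.12*p^6 + 6.52*p^5 + 2.8*p^4 + 6.44*p^3 - 6.77*p^2 - 0.3*p - 1.57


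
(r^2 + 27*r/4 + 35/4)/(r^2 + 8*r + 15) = (r + 7/4)/(r + 3)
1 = 1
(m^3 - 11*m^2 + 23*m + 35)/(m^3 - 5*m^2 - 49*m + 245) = (m + 1)/(m + 7)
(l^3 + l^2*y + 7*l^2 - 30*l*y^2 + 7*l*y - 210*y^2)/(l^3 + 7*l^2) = 1 + y/l - 30*y^2/l^2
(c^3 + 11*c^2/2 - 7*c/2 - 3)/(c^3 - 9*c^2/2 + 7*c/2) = (2*c^2 + 13*c + 6)/(c*(2*c - 7))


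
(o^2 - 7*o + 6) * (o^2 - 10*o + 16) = o^4 - 17*o^3 + 92*o^2 - 172*o + 96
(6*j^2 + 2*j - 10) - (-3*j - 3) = 6*j^2 + 5*j - 7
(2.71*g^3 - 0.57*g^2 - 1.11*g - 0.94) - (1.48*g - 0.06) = 2.71*g^3 - 0.57*g^2 - 2.59*g - 0.88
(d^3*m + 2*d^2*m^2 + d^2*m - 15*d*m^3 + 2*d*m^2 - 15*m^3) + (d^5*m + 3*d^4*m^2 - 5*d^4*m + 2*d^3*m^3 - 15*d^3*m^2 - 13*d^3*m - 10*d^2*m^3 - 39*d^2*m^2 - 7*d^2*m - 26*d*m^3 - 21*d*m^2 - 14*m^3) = d^5*m + 3*d^4*m^2 - 5*d^4*m + 2*d^3*m^3 - 15*d^3*m^2 - 12*d^3*m - 10*d^2*m^3 - 37*d^2*m^2 - 6*d^2*m - 41*d*m^3 - 19*d*m^2 - 29*m^3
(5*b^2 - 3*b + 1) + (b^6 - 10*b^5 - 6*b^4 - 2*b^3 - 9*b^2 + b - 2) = b^6 - 10*b^5 - 6*b^4 - 2*b^3 - 4*b^2 - 2*b - 1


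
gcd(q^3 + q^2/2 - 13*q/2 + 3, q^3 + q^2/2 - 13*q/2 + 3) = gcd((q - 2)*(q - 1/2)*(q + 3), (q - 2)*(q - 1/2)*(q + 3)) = q^3 + q^2/2 - 13*q/2 + 3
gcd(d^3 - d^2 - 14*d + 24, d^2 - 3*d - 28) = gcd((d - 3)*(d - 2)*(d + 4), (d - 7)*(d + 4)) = d + 4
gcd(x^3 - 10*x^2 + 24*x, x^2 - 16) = x - 4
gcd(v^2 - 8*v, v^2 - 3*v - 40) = v - 8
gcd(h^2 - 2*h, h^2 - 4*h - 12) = 1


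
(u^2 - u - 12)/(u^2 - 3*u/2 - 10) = 2*(u + 3)/(2*u + 5)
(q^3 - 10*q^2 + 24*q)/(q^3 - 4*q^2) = (q - 6)/q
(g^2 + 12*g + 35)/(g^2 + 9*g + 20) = (g + 7)/(g + 4)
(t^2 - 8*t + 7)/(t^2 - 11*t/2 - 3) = 2*(-t^2 + 8*t - 7)/(-2*t^2 + 11*t + 6)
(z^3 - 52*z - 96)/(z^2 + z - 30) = (z^2 - 6*z - 16)/(z - 5)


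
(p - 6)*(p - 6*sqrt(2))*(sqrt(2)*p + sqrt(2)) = sqrt(2)*p^3 - 12*p^2 - 5*sqrt(2)*p^2 - 6*sqrt(2)*p + 60*p + 72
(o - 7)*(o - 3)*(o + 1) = o^3 - 9*o^2 + 11*o + 21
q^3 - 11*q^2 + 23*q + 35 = (q - 7)*(q - 5)*(q + 1)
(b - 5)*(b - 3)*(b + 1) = b^3 - 7*b^2 + 7*b + 15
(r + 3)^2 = r^2 + 6*r + 9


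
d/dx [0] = 0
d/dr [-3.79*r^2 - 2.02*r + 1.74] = -7.58*r - 2.02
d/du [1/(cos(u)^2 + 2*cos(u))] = 2*(sin(u)/cos(u)^2 + tan(u))/(cos(u) + 2)^2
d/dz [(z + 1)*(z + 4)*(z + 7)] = 3*z^2 + 24*z + 39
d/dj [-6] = 0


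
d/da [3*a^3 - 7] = 9*a^2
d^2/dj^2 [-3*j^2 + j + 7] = -6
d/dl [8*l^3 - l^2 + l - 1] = 24*l^2 - 2*l + 1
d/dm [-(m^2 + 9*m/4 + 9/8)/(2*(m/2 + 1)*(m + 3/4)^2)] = 2*(8*m^2 + 24*m + 21)/(16*m^4 + 88*m^3 + 169*m^2 + 132*m + 36)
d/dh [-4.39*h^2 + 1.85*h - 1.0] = 1.85 - 8.78*h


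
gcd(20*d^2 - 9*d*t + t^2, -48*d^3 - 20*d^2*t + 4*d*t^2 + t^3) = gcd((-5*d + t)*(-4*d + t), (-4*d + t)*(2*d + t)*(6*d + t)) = -4*d + t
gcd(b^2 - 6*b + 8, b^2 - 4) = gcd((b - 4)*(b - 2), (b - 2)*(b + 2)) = b - 2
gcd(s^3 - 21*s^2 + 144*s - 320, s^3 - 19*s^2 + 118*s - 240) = s^2 - 13*s + 40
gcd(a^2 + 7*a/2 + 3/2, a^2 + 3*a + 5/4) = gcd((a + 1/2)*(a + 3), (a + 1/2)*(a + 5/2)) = a + 1/2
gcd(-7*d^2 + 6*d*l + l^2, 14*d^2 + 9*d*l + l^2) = 7*d + l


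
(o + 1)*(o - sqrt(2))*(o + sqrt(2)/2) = o^3 - sqrt(2)*o^2/2 + o^2 - o - sqrt(2)*o/2 - 1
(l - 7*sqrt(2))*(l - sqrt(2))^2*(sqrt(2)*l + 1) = sqrt(2)*l^4 - 17*l^3 + 21*sqrt(2)*l^2 + 2*l - 14*sqrt(2)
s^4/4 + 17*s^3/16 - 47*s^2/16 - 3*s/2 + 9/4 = (s/4 + 1/4)*(s - 2)*(s - 3/4)*(s + 6)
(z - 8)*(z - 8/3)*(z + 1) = z^3 - 29*z^2/3 + 32*z/3 + 64/3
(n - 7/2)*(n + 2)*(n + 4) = n^3 + 5*n^2/2 - 13*n - 28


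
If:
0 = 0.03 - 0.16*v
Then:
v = 0.19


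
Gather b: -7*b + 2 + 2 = 4 - 7*b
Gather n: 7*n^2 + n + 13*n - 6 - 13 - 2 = 7*n^2 + 14*n - 21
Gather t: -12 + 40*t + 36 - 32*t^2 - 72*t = -32*t^2 - 32*t + 24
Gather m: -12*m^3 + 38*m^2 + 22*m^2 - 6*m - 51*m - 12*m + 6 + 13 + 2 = -12*m^3 + 60*m^2 - 69*m + 21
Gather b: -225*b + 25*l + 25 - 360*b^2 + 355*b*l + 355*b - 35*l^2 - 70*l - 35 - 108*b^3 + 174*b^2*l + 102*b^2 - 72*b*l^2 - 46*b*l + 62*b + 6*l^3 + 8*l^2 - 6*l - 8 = -108*b^3 + b^2*(174*l - 258) + b*(-72*l^2 + 309*l + 192) + 6*l^3 - 27*l^2 - 51*l - 18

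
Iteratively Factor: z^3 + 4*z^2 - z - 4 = (z + 4)*(z^2 - 1) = (z + 1)*(z + 4)*(z - 1)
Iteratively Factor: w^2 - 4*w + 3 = (w - 3)*(w - 1)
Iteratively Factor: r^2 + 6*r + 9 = (r + 3)*(r + 3)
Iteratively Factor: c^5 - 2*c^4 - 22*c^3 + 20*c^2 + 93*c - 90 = (c - 2)*(c^4 - 22*c^2 - 24*c + 45) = (c - 2)*(c + 3)*(c^3 - 3*c^2 - 13*c + 15) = (c - 2)*(c - 1)*(c + 3)*(c^2 - 2*c - 15) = (c - 5)*(c - 2)*(c - 1)*(c + 3)*(c + 3)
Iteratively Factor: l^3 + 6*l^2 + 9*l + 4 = (l + 1)*(l^2 + 5*l + 4) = (l + 1)^2*(l + 4)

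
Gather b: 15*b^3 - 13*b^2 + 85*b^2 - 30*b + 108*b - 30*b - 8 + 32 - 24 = 15*b^3 + 72*b^2 + 48*b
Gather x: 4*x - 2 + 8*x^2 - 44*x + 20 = 8*x^2 - 40*x + 18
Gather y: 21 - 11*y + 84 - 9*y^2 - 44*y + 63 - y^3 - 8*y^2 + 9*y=-y^3 - 17*y^2 - 46*y + 168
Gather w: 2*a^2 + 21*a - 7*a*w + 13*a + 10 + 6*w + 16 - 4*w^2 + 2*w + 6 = 2*a^2 + 34*a - 4*w^2 + w*(8 - 7*a) + 32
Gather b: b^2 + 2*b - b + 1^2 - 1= b^2 + b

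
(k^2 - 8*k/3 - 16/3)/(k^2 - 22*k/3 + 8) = (3*k^2 - 8*k - 16)/(3*k^2 - 22*k + 24)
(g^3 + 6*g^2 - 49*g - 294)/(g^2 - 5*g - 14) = (g^2 + 13*g + 42)/(g + 2)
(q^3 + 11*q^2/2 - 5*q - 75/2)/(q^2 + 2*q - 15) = (2*q^2 + q - 15)/(2*(q - 3))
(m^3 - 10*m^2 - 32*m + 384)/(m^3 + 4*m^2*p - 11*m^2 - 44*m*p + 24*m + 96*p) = (m^2 - 2*m - 48)/(m^2 + 4*m*p - 3*m - 12*p)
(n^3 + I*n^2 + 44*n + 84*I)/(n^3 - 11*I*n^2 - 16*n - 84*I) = (n + 6*I)/(n - 6*I)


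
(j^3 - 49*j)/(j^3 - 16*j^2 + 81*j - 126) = j*(j + 7)/(j^2 - 9*j + 18)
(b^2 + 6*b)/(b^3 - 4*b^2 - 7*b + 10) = b*(b + 6)/(b^3 - 4*b^2 - 7*b + 10)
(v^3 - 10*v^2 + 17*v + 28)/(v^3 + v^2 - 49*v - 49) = (v - 4)/(v + 7)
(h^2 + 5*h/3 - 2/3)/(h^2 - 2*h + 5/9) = 3*(h + 2)/(3*h - 5)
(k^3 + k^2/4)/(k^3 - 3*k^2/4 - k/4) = k/(k - 1)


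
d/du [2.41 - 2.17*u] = -2.17000000000000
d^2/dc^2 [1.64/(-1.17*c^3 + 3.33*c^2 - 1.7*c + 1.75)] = ((11.5128*c - 10.9224)*(1.17*c^3 - 3.33*c^2 + 1.7*c - 1.75) - 1.64*(3.51*c^2 - 6.66*c + 1.7)*(7.02*c^2 - 13.32*c + 3.4))/(1.17*c^3 - 3.33*c^2 + 1.7*c - 1.75)^3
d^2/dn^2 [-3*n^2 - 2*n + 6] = -6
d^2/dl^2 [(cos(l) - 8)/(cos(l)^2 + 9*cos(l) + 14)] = (-9*(1 - cos(2*l))^2*cos(l)/4 + 41*(1 - cos(2*l))^2/4 - 1493*cos(l) + 180*cos(2*l) + 147*cos(3*l)/2 + cos(5*l)/2 - 1185)/((cos(l) + 2)^3*(cos(l) + 7)^3)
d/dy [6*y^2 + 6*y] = 12*y + 6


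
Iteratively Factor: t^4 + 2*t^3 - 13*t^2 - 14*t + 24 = (t - 3)*(t^3 + 5*t^2 + 2*t - 8) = (t - 3)*(t - 1)*(t^2 + 6*t + 8) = (t - 3)*(t - 1)*(t + 2)*(t + 4)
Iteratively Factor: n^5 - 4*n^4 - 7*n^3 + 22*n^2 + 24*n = (n + 1)*(n^4 - 5*n^3 - 2*n^2 + 24*n) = n*(n + 1)*(n^3 - 5*n^2 - 2*n + 24) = n*(n - 3)*(n + 1)*(n^2 - 2*n - 8) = n*(n - 4)*(n - 3)*(n + 1)*(n + 2)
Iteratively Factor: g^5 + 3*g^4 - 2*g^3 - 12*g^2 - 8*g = (g - 2)*(g^4 + 5*g^3 + 8*g^2 + 4*g) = g*(g - 2)*(g^3 + 5*g^2 + 8*g + 4) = g*(g - 2)*(g + 2)*(g^2 + 3*g + 2) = g*(g - 2)*(g + 2)^2*(g + 1)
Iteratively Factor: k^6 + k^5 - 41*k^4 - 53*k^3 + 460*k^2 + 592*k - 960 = (k + 4)*(k^5 - 3*k^4 - 29*k^3 + 63*k^2 + 208*k - 240) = (k - 1)*(k + 4)*(k^4 - 2*k^3 - 31*k^2 + 32*k + 240) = (k - 5)*(k - 1)*(k + 4)*(k^3 + 3*k^2 - 16*k - 48) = (k - 5)*(k - 1)*(k + 3)*(k + 4)*(k^2 - 16) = (k - 5)*(k - 1)*(k + 3)*(k + 4)^2*(k - 4)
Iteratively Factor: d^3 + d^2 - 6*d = (d - 2)*(d^2 + 3*d) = d*(d - 2)*(d + 3)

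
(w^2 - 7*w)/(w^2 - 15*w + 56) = w/(w - 8)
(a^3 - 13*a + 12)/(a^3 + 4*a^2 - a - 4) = (a - 3)/(a + 1)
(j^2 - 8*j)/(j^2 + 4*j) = (j - 8)/(j + 4)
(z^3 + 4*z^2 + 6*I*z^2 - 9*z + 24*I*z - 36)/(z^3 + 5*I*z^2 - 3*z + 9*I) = (z + 4)/(z - I)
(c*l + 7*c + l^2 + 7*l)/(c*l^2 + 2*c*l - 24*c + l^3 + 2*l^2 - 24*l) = (l + 7)/(l^2 + 2*l - 24)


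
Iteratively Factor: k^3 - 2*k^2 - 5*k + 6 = (k - 3)*(k^2 + k - 2) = (k - 3)*(k + 2)*(k - 1)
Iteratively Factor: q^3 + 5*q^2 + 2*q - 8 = (q + 4)*(q^2 + q - 2) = (q + 2)*(q + 4)*(q - 1)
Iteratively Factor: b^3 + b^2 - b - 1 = (b + 1)*(b^2 - 1) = (b + 1)^2*(b - 1)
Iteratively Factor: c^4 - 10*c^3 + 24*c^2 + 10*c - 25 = (c + 1)*(c^3 - 11*c^2 + 35*c - 25) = (c - 5)*(c + 1)*(c^2 - 6*c + 5) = (c - 5)^2*(c + 1)*(c - 1)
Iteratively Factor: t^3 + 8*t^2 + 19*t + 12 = (t + 1)*(t^2 + 7*t + 12) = (t + 1)*(t + 3)*(t + 4)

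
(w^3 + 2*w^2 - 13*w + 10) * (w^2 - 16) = w^5 + 2*w^4 - 29*w^3 - 22*w^2 + 208*w - 160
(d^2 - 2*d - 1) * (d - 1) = d^3 - 3*d^2 + d + 1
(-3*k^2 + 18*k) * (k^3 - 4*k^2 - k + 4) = -3*k^5 + 30*k^4 - 69*k^3 - 30*k^2 + 72*k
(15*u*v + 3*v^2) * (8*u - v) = 120*u^2*v + 9*u*v^2 - 3*v^3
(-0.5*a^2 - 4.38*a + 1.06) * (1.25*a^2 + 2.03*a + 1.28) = -0.625*a^4 - 6.49*a^3 - 8.2064*a^2 - 3.4546*a + 1.3568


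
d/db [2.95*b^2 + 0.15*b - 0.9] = 5.9*b + 0.15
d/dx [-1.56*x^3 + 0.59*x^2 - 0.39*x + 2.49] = -4.68*x^2 + 1.18*x - 0.39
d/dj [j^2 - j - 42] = 2*j - 1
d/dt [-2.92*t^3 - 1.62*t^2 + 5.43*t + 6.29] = -8.76*t^2 - 3.24*t + 5.43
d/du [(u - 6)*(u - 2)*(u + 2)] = 3*u^2 - 12*u - 4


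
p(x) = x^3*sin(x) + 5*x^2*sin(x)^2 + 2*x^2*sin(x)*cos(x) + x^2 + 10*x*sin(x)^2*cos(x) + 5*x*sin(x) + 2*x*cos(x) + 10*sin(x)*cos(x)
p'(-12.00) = -632.36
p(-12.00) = -522.57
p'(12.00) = 729.36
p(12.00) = -693.62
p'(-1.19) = -41.32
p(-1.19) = 5.48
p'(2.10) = -19.16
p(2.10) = 19.68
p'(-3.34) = 49.91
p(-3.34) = 4.26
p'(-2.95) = 73.45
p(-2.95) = 29.94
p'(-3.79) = -5.89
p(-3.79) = -5.35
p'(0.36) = 18.25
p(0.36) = 5.33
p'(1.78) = -12.09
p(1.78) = 24.95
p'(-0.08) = 11.11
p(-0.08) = -0.92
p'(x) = x^3*cos(x) - 2*x^2*sin(x)^2 + 10*x^2*sin(x)*cos(x) + 3*x^2*sin(x) + 2*x^2*cos(x)^2 - 10*x*sin(x)^3 + 10*x*sin(x)^2 + 20*x*sin(x)*cos(x)^2 + 4*x*sin(x)*cos(x) - 2*x*sin(x) + 5*x*cos(x) + 2*x + 10*sin(x)^2*cos(x) - 10*sin(x)^2 + 5*sin(x) + 10*cos(x)^2 + 2*cos(x)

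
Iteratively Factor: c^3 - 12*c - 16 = (c - 4)*(c^2 + 4*c + 4) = (c - 4)*(c + 2)*(c + 2)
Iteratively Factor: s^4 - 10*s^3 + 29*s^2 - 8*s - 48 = (s + 1)*(s^3 - 11*s^2 + 40*s - 48) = (s - 3)*(s + 1)*(s^2 - 8*s + 16) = (s - 4)*(s - 3)*(s + 1)*(s - 4)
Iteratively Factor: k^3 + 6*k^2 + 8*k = (k + 4)*(k^2 + 2*k) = (k + 2)*(k + 4)*(k)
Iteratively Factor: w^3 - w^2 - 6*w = (w)*(w^2 - w - 6) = w*(w + 2)*(w - 3)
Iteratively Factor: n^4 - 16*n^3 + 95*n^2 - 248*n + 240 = (n - 4)*(n^3 - 12*n^2 + 47*n - 60) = (n - 4)^2*(n^2 - 8*n + 15) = (n - 4)^2*(n - 3)*(n - 5)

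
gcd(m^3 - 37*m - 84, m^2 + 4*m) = m + 4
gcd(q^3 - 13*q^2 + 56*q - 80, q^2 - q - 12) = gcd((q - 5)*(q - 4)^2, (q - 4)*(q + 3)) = q - 4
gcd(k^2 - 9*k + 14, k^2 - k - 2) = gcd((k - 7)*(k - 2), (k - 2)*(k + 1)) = k - 2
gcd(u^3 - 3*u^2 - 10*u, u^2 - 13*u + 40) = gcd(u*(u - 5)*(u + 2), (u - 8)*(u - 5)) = u - 5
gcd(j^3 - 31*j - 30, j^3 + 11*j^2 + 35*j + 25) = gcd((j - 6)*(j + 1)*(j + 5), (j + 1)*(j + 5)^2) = j^2 + 6*j + 5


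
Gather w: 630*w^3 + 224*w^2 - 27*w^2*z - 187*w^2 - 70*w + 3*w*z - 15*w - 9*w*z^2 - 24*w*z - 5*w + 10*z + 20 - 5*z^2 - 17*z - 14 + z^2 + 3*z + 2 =630*w^3 + w^2*(37 - 27*z) + w*(-9*z^2 - 21*z - 90) - 4*z^2 - 4*z + 8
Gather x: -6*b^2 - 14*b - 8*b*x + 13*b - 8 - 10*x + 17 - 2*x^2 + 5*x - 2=-6*b^2 - b - 2*x^2 + x*(-8*b - 5) + 7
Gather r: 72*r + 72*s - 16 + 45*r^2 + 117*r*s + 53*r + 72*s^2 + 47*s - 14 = 45*r^2 + r*(117*s + 125) + 72*s^2 + 119*s - 30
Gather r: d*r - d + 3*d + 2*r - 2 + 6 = 2*d + r*(d + 2) + 4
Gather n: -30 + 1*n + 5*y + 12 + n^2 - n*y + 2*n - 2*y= n^2 + n*(3 - y) + 3*y - 18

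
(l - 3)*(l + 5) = l^2 + 2*l - 15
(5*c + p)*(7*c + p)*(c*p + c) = 35*c^3*p + 35*c^3 + 12*c^2*p^2 + 12*c^2*p + c*p^3 + c*p^2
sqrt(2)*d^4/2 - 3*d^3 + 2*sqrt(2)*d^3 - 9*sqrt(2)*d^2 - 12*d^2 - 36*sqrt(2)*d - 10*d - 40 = (d + 4)*(d - 5*sqrt(2))*(d + sqrt(2))*(sqrt(2)*d/2 + 1)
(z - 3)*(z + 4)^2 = z^3 + 5*z^2 - 8*z - 48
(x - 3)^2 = x^2 - 6*x + 9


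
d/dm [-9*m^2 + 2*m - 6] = 2 - 18*m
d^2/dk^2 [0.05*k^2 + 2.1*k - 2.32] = 0.100000000000000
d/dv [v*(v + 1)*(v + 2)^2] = 4*v^3 + 15*v^2 + 16*v + 4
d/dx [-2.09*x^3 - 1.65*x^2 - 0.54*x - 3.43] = -6.27*x^2 - 3.3*x - 0.54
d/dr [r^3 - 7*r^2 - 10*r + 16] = 3*r^2 - 14*r - 10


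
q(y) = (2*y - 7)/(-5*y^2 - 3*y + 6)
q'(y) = (2*y - 7)*(10*y + 3)/(-5*y^2 - 3*y + 6)^2 + 2/(-5*y^2 - 3*y + 6) = (10*y^2 - 70*y - 9)/(25*y^4 + 30*y^3 - 51*y^2 - 36*y + 36)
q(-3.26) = 0.36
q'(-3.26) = 0.23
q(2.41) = 0.07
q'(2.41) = -0.13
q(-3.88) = 0.26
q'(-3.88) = 0.12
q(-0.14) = -1.15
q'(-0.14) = 0.02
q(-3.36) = 0.34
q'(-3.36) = 0.21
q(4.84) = -0.02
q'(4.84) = -0.01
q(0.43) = -1.62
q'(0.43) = -2.60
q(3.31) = 0.01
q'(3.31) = -0.04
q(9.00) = -0.03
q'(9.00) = 0.00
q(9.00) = -0.03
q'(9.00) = 0.00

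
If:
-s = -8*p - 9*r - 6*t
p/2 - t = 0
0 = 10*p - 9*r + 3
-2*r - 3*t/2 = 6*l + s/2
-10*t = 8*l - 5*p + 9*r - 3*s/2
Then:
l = -1899/17048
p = -237/2131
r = 447/2131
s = 1416/2131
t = -237/4262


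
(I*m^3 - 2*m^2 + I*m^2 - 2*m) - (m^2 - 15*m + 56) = I*m^3 - 3*m^2 + I*m^2 + 13*m - 56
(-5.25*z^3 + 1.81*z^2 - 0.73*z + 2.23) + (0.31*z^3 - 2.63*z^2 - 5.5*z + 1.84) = -4.94*z^3 - 0.82*z^2 - 6.23*z + 4.07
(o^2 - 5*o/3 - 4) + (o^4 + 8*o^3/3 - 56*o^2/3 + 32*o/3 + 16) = o^4 + 8*o^3/3 - 53*o^2/3 + 9*o + 12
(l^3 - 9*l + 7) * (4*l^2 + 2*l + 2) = 4*l^5 + 2*l^4 - 34*l^3 + 10*l^2 - 4*l + 14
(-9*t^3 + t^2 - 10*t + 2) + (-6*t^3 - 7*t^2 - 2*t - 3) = -15*t^3 - 6*t^2 - 12*t - 1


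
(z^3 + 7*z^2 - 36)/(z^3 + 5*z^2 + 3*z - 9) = (z^2 + 4*z - 12)/(z^2 + 2*z - 3)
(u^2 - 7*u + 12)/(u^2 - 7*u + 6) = (u^2 - 7*u + 12)/(u^2 - 7*u + 6)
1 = 1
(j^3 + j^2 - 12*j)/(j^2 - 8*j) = (j^2 + j - 12)/(j - 8)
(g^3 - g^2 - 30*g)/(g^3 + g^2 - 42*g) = (g + 5)/(g + 7)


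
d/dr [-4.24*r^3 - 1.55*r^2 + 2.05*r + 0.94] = -12.72*r^2 - 3.1*r + 2.05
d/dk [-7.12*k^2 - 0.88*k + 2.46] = -14.24*k - 0.88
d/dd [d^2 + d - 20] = 2*d + 1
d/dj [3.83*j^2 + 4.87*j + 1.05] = 7.66*j + 4.87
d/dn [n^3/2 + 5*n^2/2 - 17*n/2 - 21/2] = 3*n^2/2 + 5*n - 17/2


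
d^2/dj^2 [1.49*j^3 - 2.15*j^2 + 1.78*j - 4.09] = 8.94*j - 4.3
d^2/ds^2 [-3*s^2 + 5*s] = -6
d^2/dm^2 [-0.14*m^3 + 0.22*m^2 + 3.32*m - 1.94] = 0.44 - 0.84*m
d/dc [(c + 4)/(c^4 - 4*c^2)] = (c*(c^2 - 4) - 4*(c + 4)*(c^2 - 2))/(c^3*(c^2 - 4)^2)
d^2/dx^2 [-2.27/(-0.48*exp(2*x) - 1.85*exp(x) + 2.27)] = (2.27*(0.96*exp(x) + 1.85)*(1.92*exp(x) + 3.7)*exp(x) - (4.3584*exp(x) + 4.1995)*(0.48*exp(2*x) + 1.85*exp(x) - 2.27))*exp(x)/(0.48*exp(2*x) + 1.85*exp(x) - 2.27)^3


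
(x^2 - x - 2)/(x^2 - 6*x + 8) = (x + 1)/(x - 4)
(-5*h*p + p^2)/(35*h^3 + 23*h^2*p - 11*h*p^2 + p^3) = p/(-7*h^2 - 6*h*p + p^2)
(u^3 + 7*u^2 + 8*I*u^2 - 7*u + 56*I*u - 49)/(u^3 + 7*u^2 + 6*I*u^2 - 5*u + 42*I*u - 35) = (u + 7*I)/(u + 5*I)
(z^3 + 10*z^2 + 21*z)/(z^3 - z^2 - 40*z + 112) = z*(z + 3)/(z^2 - 8*z + 16)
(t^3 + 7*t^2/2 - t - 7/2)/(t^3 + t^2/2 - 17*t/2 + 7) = (t + 1)/(t - 2)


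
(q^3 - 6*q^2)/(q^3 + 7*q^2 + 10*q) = q*(q - 6)/(q^2 + 7*q + 10)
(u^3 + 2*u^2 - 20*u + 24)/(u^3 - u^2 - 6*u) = (-u^3 - 2*u^2 + 20*u - 24)/(u*(-u^2 + u + 6))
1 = 1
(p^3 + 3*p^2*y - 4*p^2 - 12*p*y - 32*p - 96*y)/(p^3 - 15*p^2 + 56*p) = (p^2 + 3*p*y + 4*p + 12*y)/(p*(p - 7))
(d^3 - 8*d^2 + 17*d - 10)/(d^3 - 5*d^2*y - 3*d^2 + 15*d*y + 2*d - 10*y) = (5 - d)/(-d + 5*y)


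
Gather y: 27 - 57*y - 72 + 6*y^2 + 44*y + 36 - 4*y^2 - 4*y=2*y^2 - 17*y - 9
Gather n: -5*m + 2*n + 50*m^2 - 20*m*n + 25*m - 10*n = 50*m^2 + 20*m + n*(-20*m - 8)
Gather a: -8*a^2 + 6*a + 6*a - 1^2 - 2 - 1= -8*a^2 + 12*a - 4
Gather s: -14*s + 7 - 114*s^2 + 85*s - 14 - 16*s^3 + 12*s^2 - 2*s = -16*s^3 - 102*s^2 + 69*s - 7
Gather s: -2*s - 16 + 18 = 2 - 2*s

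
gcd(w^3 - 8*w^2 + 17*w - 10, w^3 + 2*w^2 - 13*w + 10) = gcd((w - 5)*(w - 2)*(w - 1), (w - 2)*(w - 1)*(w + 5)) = w^2 - 3*w + 2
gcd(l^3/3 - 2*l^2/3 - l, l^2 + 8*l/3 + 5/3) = l + 1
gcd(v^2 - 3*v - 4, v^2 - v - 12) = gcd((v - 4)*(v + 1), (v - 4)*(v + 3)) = v - 4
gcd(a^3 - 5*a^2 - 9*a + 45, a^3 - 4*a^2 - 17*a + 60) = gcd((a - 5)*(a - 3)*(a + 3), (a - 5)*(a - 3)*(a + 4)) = a^2 - 8*a + 15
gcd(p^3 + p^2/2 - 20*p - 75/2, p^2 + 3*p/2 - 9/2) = p + 3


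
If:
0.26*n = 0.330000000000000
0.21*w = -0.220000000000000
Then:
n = 1.27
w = -1.05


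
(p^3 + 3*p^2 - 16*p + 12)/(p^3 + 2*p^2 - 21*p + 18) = (p - 2)/(p - 3)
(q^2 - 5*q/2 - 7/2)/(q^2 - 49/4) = 2*(q + 1)/(2*q + 7)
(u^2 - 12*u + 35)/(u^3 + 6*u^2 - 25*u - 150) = (u - 7)/(u^2 + 11*u + 30)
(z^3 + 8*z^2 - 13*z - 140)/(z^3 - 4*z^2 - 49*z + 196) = (z + 5)/(z - 7)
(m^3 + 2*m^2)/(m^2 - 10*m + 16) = m^2*(m + 2)/(m^2 - 10*m + 16)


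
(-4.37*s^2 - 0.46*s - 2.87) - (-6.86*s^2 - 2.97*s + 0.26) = 2.49*s^2 + 2.51*s - 3.13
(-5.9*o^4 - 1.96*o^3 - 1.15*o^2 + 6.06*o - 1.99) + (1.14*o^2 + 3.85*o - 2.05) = -5.9*o^4 - 1.96*o^3 - 0.01*o^2 + 9.91*o - 4.04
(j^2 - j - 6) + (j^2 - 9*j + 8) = 2*j^2 - 10*j + 2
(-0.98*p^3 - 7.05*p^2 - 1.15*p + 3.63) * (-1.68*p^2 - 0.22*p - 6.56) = 1.6464*p^5 + 12.0596*p^4 + 9.9118*p^3 + 40.4026*p^2 + 6.7454*p - 23.8128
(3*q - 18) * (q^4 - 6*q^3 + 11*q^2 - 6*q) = 3*q^5 - 36*q^4 + 141*q^3 - 216*q^2 + 108*q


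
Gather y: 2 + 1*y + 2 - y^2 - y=4 - y^2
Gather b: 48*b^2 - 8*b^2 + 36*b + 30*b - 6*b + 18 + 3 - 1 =40*b^2 + 60*b + 20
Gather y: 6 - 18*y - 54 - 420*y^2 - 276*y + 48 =-420*y^2 - 294*y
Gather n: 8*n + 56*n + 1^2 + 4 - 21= 64*n - 16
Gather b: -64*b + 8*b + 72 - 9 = 63 - 56*b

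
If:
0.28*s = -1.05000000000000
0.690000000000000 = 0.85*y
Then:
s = -3.75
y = 0.81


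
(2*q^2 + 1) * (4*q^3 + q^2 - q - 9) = 8*q^5 + 2*q^4 + 2*q^3 - 17*q^2 - q - 9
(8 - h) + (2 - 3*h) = 10 - 4*h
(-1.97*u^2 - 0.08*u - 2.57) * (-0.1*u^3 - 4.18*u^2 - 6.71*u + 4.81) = 0.197*u^5 + 8.2426*u^4 + 13.8101*u^3 + 1.8037*u^2 + 16.8599*u - 12.3617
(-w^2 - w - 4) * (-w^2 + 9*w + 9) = w^4 - 8*w^3 - 14*w^2 - 45*w - 36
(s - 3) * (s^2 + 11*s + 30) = s^3 + 8*s^2 - 3*s - 90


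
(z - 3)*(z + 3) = z^2 - 9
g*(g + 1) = g^2 + g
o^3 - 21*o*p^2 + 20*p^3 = (o - 4*p)*(o - p)*(o + 5*p)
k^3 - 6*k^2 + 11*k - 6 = (k - 3)*(k - 2)*(k - 1)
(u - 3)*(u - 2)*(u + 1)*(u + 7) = u^4 + 3*u^3 - 27*u^2 + 13*u + 42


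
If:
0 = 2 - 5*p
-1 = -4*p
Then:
No Solution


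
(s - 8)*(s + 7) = s^2 - s - 56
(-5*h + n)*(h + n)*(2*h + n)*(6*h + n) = -60*h^4 - 88*h^3*n - 25*h^2*n^2 + 4*h*n^3 + n^4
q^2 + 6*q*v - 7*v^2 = (q - v)*(q + 7*v)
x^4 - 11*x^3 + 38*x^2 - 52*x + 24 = (x - 6)*(x - 2)^2*(x - 1)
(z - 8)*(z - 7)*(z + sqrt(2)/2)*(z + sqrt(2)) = z^4 - 15*z^3 + 3*sqrt(2)*z^3/2 - 45*sqrt(2)*z^2/2 + 57*z^2 - 15*z + 84*sqrt(2)*z + 56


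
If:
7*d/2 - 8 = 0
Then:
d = 16/7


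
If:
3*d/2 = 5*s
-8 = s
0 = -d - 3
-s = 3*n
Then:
No Solution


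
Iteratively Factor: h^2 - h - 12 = (h + 3)*(h - 4)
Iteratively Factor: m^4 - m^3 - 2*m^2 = (m + 1)*(m^3 - 2*m^2) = m*(m + 1)*(m^2 - 2*m) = m^2*(m + 1)*(m - 2)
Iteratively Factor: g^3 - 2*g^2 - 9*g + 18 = (g - 3)*(g^2 + g - 6) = (g - 3)*(g - 2)*(g + 3)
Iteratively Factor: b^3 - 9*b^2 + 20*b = (b - 5)*(b^2 - 4*b) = (b - 5)*(b - 4)*(b)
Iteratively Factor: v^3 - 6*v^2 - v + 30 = (v + 2)*(v^2 - 8*v + 15) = (v - 5)*(v + 2)*(v - 3)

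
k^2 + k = k*(k + 1)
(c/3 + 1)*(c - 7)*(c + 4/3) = c^3/3 - 8*c^2/9 - 79*c/9 - 28/3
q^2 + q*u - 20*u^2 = (q - 4*u)*(q + 5*u)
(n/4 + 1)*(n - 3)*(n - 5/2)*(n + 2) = n^4/4 + n^3/8 - 35*n^2/8 + n/4 + 15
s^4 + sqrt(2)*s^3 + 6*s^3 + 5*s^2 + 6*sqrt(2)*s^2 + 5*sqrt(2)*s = s*(s + 1)*(s + 5)*(s + sqrt(2))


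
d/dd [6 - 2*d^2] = -4*d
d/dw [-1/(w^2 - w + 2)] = (2*w - 1)/(w^2 - w + 2)^2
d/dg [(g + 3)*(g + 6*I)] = 2*g + 3 + 6*I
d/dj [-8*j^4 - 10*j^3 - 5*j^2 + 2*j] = -32*j^3 - 30*j^2 - 10*j + 2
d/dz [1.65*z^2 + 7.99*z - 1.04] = 3.3*z + 7.99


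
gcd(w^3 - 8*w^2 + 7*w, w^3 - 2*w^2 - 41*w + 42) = w^2 - 8*w + 7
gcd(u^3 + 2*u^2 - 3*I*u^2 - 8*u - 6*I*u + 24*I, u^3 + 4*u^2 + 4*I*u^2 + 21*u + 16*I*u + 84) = u^2 + u*(4 - 3*I) - 12*I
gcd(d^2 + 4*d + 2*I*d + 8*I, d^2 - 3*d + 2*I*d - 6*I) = d + 2*I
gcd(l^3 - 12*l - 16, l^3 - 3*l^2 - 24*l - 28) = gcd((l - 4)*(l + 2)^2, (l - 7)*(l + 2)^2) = l^2 + 4*l + 4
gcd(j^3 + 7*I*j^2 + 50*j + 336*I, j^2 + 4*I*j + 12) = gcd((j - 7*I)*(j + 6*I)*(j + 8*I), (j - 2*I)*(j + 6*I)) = j + 6*I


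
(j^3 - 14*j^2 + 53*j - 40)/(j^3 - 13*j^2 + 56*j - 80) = (j^2 - 9*j + 8)/(j^2 - 8*j + 16)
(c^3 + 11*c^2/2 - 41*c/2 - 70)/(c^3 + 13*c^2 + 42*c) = (c^2 - 3*c/2 - 10)/(c*(c + 6))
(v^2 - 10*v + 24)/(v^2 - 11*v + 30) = (v - 4)/(v - 5)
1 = 1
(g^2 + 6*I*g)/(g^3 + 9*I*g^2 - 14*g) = (g + 6*I)/(g^2 + 9*I*g - 14)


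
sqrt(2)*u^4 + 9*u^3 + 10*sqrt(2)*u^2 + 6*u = u*(u + sqrt(2))*(u + 3*sqrt(2))*(sqrt(2)*u + 1)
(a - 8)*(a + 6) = a^2 - 2*a - 48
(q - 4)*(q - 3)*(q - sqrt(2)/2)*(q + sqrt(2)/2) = q^4 - 7*q^3 + 23*q^2/2 + 7*q/2 - 6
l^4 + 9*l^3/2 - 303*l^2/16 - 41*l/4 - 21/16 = (l - 3)*(l + 1/4)^2*(l + 7)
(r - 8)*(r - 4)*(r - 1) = r^3 - 13*r^2 + 44*r - 32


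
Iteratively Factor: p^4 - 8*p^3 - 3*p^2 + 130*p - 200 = (p - 5)*(p^3 - 3*p^2 - 18*p + 40) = (p - 5)*(p + 4)*(p^2 - 7*p + 10) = (p - 5)*(p - 2)*(p + 4)*(p - 5)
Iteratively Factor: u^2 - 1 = (u - 1)*(u + 1)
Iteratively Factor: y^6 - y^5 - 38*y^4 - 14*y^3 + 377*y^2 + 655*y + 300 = (y + 1)*(y^5 - 2*y^4 - 36*y^3 + 22*y^2 + 355*y + 300) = (y + 1)*(y + 4)*(y^4 - 6*y^3 - 12*y^2 + 70*y + 75) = (y + 1)^2*(y + 4)*(y^3 - 7*y^2 - 5*y + 75) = (y - 5)*(y + 1)^2*(y + 4)*(y^2 - 2*y - 15) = (y - 5)*(y + 1)^2*(y + 3)*(y + 4)*(y - 5)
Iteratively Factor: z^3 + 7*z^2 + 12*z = (z + 3)*(z^2 + 4*z) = (z + 3)*(z + 4)*(z)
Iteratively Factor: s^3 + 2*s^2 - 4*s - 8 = (s + 2)*(s^2 - 4) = (s - 2)*(s + 2)*(s + 2)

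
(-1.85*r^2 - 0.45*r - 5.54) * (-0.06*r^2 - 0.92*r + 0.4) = 0.111*r^4 + 1.729*r^3 + 0.00639999999999991*r^2 + 4.9168*r - 2.216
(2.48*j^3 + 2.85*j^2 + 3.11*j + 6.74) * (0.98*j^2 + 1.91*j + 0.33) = 2.4304*j^5 + 7.5298*j^4 + 9.3097*j^3 + 13.4858*j^2 + 13.8997*j + 2.2242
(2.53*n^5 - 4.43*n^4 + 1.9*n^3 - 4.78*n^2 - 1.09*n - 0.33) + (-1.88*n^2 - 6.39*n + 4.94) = 2.53*n^5 - 4.43*n^4 + 1.9*n^3 - 6.66*n^2 - 7.48*n + 4.61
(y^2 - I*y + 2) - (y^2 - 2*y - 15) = 2*y - I*y + 17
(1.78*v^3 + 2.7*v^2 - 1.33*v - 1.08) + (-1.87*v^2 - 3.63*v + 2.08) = 1.78*v^3 + 0.83*v^2 - 4.96*v + 1.0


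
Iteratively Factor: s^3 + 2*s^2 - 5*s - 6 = (s - 2)*(s^2 + 4*s + 3) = (s - 2)*(s + 1)*(s + 3)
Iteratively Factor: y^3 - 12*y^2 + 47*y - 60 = (y - 3)*(y^2 - 9*y + 20) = (y - 5)*(y - 3)*(y - 4)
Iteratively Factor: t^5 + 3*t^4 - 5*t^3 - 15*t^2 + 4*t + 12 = (t - 2)*(t^4 + 5*t^3 + 5*t^2 - 5*t - 6) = (t - 2)*(t + 1)*(t^3 + 4*t^2 + t - 6) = (t - 2)*(t + 1)*(t + 3)*(t^2 + t - 2) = (t - 2)*(t - 1)*(t + 1)*(t + 3)*(t + 2)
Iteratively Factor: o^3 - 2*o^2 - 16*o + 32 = (o - 2)*(o^2 - 16) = (o - 4)*(o - 2)*(o + 4)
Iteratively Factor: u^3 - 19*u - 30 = (u + 2)*(u^2 - 2*u - 15) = (u - 5)*(u + 2)*(u + 3)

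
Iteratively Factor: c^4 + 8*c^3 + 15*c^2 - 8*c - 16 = (c + 4)*(c^3 + 4*c^2 - c - 4) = (c + 4)^2*(c^2 - 1) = (c - 1)*(c + 4)^2*(c + 1)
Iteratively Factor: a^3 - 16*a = (a - 4)*(a^2 + 4*a) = (a - 4)*(a + 4)*(a)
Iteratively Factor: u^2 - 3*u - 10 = (u + 2)*(u - 5)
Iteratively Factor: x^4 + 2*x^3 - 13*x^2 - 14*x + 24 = (x + 2)*(x^3 - 13*x + 12) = (x - 3)*(x + 2)*(x^2 + 3*x - 4) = (x - 3)*(x - 1)*(x + 2)*(x + 4)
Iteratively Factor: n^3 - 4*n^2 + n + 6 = (n - 3)*(n^2 - n - 2) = (n - 3)*(n - 2)*(n + 1)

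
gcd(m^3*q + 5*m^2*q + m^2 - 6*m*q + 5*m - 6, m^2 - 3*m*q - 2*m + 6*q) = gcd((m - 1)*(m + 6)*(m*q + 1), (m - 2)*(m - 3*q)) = 1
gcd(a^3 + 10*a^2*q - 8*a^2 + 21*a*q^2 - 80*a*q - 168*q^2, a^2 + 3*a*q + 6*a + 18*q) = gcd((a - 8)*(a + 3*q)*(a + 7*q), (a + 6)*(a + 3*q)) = a + 3*q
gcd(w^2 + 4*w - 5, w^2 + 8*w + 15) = w + 5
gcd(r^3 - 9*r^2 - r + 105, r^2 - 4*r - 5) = r - 5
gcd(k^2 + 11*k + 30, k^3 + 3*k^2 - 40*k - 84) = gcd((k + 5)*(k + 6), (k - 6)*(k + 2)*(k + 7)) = 1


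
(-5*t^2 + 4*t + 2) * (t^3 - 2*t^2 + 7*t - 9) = -5*t^5 + 14*t^4 - 41*t^3 + 69*t^2 - 22*t - 18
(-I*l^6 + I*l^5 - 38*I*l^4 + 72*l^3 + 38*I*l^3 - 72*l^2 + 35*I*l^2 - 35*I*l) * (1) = -I*l^6 + I*l^5 - 38*I*l^4 + 72*l^3 + 38*I*l^3 - 72*l^2 + 35*I*l^2 - 35*I*l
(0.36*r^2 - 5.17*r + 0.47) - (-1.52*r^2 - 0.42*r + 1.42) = 1.88*r^2 - 4.75*r - 0.95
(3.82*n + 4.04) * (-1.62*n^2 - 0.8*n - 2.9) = -6.1884*n^3 - 9.6008*n^2 - 14.31*n - 11.716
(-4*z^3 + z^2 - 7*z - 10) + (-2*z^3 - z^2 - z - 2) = -6*z^3 - 8*z - 12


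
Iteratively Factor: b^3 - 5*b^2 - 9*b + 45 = (b - 3)*(b^2 - 2*b - 15) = (b - 5)*(b - 3)*(b + 3)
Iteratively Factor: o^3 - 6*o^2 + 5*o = (o - 5)*(o^2 - o) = (o - 5)*(o - 1)*(o)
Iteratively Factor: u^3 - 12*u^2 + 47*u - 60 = (u - 3)*(u^2 - 9*u + 20) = (u - 5)*(u - 3)*(u - 4)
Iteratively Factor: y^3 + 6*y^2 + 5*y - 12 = (y - 1)*(y^2 + 7*y + 12) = (y - 1)*(y + 4)*(y + 3)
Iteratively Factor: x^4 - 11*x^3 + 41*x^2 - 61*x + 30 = (x - 1)*(x^3 - 10*x^2 + 31*x - 30) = (x - 3)*(x - 1)*(x^2 - 7*x + 10) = (x - 3)*(x - 2)*(x - 1)*(x - 5)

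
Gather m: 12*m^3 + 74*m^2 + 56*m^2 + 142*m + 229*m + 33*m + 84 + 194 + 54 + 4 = 12*m^3 + 130*m^2 + 404*m + 336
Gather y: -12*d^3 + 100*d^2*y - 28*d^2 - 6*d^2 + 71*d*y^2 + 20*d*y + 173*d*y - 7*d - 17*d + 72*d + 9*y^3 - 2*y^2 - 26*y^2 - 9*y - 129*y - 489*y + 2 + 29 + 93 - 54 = -12*d^3 - 34*d^2 + 48*d + 9*y^3 + y^2*(71*d - 28) + y*(100*d^2 + 193*d - 627) + 70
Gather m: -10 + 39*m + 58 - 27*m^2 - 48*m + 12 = -27*m^2 - 9*m + 60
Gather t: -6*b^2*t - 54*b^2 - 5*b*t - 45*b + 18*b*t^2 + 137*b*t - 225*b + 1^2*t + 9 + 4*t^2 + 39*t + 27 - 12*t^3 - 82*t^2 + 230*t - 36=-54*b^2 - 270*b - 12*t^3 + t^2*(18*b - 78) + t*(-6*b^2 + 132*b + 270)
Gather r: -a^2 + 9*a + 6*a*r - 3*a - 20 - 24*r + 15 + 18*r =-a^2 + 6*a + r*(6*a - 6) - 5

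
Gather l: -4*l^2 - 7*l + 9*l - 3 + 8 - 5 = -4*l^2 + 2*l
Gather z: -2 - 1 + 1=-2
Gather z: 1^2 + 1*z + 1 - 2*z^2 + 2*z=-2*z^2 + 3*z + 2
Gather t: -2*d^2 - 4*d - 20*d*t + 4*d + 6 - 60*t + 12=-2*d^2 + t*(-20*d - 60) + 18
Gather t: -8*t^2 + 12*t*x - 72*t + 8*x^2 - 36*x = -8*t^2 + t*(12*x - 72) + 8*x^2 - 36*x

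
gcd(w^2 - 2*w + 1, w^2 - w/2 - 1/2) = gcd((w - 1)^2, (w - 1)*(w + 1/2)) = w - 1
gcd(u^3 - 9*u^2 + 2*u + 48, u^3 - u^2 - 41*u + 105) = u - 3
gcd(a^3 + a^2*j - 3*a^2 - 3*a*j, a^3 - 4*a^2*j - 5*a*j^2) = a^2 + a*j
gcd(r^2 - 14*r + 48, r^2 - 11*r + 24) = r - 8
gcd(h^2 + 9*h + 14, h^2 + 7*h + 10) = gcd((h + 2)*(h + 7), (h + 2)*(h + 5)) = h + 2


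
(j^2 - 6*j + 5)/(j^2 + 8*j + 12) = (j^2 - 6*j + 5)/(j^2 + 8*j + 12)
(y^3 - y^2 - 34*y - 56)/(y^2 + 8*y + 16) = (y^2 - 5*y - 14)/(y + 4)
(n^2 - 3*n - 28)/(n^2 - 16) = (n - 7)/(n - 4)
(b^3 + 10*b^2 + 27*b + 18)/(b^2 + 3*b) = b + 7 + 6/b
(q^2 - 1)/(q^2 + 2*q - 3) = (q + 1)/(q + 3)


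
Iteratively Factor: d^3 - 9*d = (d - 3)*(d^2 + 3*d) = (d - 3)*(d + 3)*(d)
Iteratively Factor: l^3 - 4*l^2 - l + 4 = (l - 4)*(l^2 - 1) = (l - 4)*(l + 1)*(l - 1)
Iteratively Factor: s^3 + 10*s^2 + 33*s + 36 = (s + 4)*(s^2 + 6*s + 9) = (s + 3)*(s + 4)*(s + 3)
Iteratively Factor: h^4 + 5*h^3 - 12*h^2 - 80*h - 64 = (h - 4)*(h^3 + 9*h^2 + 24*h + 16) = (h - 4)*(h + 1)*(h^2 + 8*h + 16) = (h - 4)*(h + 1)*(h + 4)*(h + 4)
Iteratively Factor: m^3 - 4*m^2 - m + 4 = (m - 1)*(m^2 - 3*m - 4) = (m - 1)*(m + 1)*(m - 4)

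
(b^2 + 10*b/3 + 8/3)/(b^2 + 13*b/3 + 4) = (b + 2)/(b + 3)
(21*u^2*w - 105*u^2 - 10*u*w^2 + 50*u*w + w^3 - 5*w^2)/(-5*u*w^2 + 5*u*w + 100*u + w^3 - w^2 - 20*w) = (-21*u^2 + 10*u*w - w^2)/(5*u*w + 20*u - w^2 - 4*w)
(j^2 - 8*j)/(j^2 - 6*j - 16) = j/(j + 2)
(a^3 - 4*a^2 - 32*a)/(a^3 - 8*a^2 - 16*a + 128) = a/(a - 4)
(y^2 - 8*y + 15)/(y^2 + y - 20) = (y^2 - 8*y + 15)/(y^2 + y - 20)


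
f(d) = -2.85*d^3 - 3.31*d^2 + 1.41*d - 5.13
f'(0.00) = 1.41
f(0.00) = -5.13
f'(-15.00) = -1823.04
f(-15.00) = 8847.72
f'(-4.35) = -131.58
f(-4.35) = 160.69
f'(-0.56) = 2.44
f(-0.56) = -6.46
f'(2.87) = -88.01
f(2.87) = -95.72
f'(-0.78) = 1.37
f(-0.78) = -6.89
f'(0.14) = 0.32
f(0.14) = -5.01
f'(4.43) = -195.71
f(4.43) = -311.62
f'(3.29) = -112.92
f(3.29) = -137.81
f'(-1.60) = -9.89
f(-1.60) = -4.19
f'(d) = -8.55*d^2 - 6.62*d + 1.41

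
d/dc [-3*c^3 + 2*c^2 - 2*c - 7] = -9*c^2 + 4*c - 2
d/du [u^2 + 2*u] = 2*u + 2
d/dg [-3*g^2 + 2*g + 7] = 2 - 6*g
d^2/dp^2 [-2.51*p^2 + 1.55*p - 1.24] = -5.02000000000000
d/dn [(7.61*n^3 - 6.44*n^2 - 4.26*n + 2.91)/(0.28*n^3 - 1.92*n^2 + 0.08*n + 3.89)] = (-12.808*n^4 + 3.6032*n^3 + 77.6699*n^2 - 38.9288*n - 16.8042)/(0.0784*n^6 - 1.0752*n^5 + 3.7312*n^4 + 1.8712*n^3 - 14.9312*n^2 + 0.6224*n + 15.1321)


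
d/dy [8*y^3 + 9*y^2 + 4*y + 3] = 24*y^2 + 18*y + 4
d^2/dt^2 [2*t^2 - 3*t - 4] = 4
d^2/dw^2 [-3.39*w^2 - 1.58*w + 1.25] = -6.78000000000000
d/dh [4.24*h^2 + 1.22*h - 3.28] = 8.48*h + 1.22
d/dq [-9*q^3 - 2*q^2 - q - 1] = -27*q^2 - 4*q - 1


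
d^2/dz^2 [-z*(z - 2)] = -2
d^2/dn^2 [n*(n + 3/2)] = 2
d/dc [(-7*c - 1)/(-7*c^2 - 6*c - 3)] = (-49*c^2 - 14*c + 15)/(49*c^4 + 84*c^3 + 78*c^2 + 36*c + 9)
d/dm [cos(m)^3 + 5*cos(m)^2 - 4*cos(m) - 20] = (-3*cos(m)^2 - 10*cos(m) + 4)*sin(m)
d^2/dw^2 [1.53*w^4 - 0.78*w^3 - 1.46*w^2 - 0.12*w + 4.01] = 18.36*w^2 - 4.68*w - 2.92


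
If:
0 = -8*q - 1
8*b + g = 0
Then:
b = -g/8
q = -1/8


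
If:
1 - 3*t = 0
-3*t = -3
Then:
No Solution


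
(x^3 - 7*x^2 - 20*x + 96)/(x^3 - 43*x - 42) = (-x^3 + 7*x^2 + 20*x - 96)/(-x^3 + 43*x + 42)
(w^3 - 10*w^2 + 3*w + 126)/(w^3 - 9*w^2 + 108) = (w - 7)/(w - 6)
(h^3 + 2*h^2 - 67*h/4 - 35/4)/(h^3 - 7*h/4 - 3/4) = (2*h^2 + 3*h - 35)/(2*h^2 - h - 3)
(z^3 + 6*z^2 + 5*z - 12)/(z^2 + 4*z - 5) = (z^2 + 7*z + 12)/(z + 5)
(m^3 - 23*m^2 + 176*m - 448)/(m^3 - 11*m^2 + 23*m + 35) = (m^2 - 16*m + 64)/(m^2 - 4*m - 5)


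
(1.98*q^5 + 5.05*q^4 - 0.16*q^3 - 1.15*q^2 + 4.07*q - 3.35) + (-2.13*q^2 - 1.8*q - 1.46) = 1.98*q^5 + 5.05*q^4 - 0.16*q^3 - 3.28*q^2 + 2.27*q - 4.81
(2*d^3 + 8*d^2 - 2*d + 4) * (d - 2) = 2*d^4 + 4*d^3 - 18*d^2 + 8*d - 8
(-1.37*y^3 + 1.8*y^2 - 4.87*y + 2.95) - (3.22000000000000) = -1.37*y^3 + 1.8*y^2 - 4.87*y - 0.27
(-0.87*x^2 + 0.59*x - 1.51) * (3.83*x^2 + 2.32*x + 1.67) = -3.3321*x^4 + 0.2413*x^3 - 5.8674*x^2 - 2.5179*x - 2.5217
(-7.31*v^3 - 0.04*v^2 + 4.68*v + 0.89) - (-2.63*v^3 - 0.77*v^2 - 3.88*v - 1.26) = -4.68*v^3 + 0.73*v^2 + 8.56*v + 2.15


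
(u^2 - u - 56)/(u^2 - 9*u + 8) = (u + 7)/(u - 1)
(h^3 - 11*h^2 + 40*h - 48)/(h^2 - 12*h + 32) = (h^2 - 7*h + 12)/(h - 8)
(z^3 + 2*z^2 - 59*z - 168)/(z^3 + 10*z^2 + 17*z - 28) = (z^2 - 5*z - 24)/(z^2 + 3*z - 4)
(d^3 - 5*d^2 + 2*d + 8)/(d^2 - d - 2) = d - 4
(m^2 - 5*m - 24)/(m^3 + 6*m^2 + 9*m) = (m - 8)/(m*(m + 3))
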